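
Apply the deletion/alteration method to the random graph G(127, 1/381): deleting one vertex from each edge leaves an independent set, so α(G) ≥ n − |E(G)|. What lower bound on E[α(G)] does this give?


E[|E(G)|] = C(127, 2)·p = 8001 · (1/381) = 21.
E[α(G)] ≥ n − E[|E(G)|] = 127 − 21 = 106.
Numerically: ≈ 106.000000.
(This is only a lower bound; the true E[α(G)] may be larger.)

E[α(G)] ≥ 106 ≈ 106.000000.


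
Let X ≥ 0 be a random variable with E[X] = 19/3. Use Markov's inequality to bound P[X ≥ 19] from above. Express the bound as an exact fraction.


μ = E[X] = 19/3, a = 19.
Markov: P[X ≥ 19] ≤ μ/a = (19/3)/19 = 1/3.
Numerically: ≈ 0.333333.
(Since a = 19 > μ = 6.333333, the bound 1/3 is < 1 and informative.)

P[X ≥ 19] ≤ 1/3 ≈ 0.333333.


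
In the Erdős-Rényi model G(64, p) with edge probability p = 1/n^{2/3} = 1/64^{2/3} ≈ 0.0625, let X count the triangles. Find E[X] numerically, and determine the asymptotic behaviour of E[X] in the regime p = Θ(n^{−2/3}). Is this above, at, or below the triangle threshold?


Number of potential triangles: C(64, 3) = 41664.
Each occurs with probability p³ ≈ (0.0625)³ ≈ 2.441406e-04.
By linearity: E[X] = C(64, 3)·p³ ≈ 41664 · 2.441406e-04 ≈ 10.1719.
Since α = 2/3 < 1, p = c/n^{2/3} ≫ 1/n is above the triangle threshold p ~ 1/n. Asymptotically E[X] ~ (c³/6)·n^{3(1−α)} = (1³/6)·n^{1} → ∞; triangles are abundant w.h.p.

E[X] ≈ 10.1719; in regime p = Θ(1/n^{2/3}) E[X] diverges (above the triangle threshold p ~ 1/n).


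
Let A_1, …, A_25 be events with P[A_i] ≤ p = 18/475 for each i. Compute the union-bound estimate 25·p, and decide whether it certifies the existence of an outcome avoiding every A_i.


Union bound: P[∪_{i=1}^{25} A_i] ≤ Σ_i P[A_i] ≤ 25·p = 25·(18/475) = 18/19.
Numerically: 18/19 ≈ 0.94737.
Is 18/19 < 1? YES.
Since P[∪ A_i] ≤ 18/19 < 1, the complement has P[∩ A_i^c] ≥ 1 − 18/19 = 1/19 > 0, so some outcome avoids every A_i.

25·p = 18/19 ≈ 0.94737; existence CERTIFIED by the union bound.


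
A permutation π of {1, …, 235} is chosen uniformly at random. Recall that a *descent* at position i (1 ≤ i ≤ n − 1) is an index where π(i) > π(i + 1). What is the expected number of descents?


Write X = Σ X_I over i = 1, …, 234, with X_I the indicator of one descent.
There are 234 indicators.
For each fixed i, the pair (π(i), π(i+1)) is a uniformly random ordered pair of distinct values from {1, …, 235}; by symmetry P[π(i) > π(i+1)] = 1/2.
By linearity: E[X] = 234 · (1/2) = (235 − 1) · (1/2) = 117 ≈ 117.0000.

E[X] = 117 = 117.0000.


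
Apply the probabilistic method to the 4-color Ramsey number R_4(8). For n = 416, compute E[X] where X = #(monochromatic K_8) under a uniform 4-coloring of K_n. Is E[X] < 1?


E[X] = C(416, 8) · 4^{1 − 28} = 20788229335792620 · 4^{−27} = 20788229335792620/18014398509481984.
As a reduced fraction: E[X] = 5197057333948155/4503599627370496 ≈ 1.1539785.
Is E[X] < 1? NO.
Since E[X] ≥ 1, the first-moment bound is inconclusive at n = 416; it does NOT by itself certify R_4(8) > 416.

E[X] = 5197057333948155/4503599627370496 ≈ 1.1539785; E[X] ≥ 1; first-moment method inconclusive here.


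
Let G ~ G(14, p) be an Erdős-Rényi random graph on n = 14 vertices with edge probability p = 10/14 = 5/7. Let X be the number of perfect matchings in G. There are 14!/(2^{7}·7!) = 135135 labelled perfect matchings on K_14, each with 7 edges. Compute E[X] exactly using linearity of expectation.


K_14 has 14!/(2^{7}·7!) = 135135 labelled perfect matchings.
For each such perfect matching H, let X_H = 1 if all 7 edges of H are present in G. Then P[X_H = 1] = p^{7} = (5/7)^{7} = 78125/823543.
Summing the indicators: E[X] = Σ_H E[X_H] = 135135 · p^{7} = 135135 · 78125/823543 = 1508203125/117649.
Numerically: E[X] ≈ 12820.

E[X] = 135135 · (5/7)^{7} = 1508203125/117649 ≈ 12820.


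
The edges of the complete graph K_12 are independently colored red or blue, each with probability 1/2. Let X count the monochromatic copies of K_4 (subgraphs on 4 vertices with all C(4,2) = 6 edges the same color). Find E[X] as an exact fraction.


Let X = Σ_S X_S over the C(12, 4) = 495 subsets S of size 4, where X_S = 1 if the K_4 on S is monochromatic.
For a fixed S, the K_4 on S has C(4, 2) = 6 edges. P[all 6 edges red] = (1/2)^6, and likewise for blue, so P[monochromatic] = 2·(1/2)^6 = 2^{1 − 6} = 1/32.
By linearity: E[X] = C(12, 4) · 2^{1 − 6} = 495 · 1/32 = 495/32.
Numerically: E[X] ≈ 15.468750.

E[X] = C(12,4)·2^(1−C(4,2)) = 495/32 ≈ 15.468750.


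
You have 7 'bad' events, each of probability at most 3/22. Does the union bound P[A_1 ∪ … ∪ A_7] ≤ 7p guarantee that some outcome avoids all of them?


Union bound: P[∪_{i=1}^{7} A_i] ≤ Σ_i P[A_i] ≤ 7·p = 7·(3/22) = 21/22.
Numerically: 21/22 ≈ 0.954545.
Is 21/22 < 1? YES.
Since P[∪ A_i] ≤ 21/22 < 1, the complement has P[∩ A_i^c] ≥ 1 − 21/22 = 1/22 > 0, so some outcome avoids every A_i.

7·p = 21/22 ≈ 0.954545; existence CERTIFIED by the union bound.


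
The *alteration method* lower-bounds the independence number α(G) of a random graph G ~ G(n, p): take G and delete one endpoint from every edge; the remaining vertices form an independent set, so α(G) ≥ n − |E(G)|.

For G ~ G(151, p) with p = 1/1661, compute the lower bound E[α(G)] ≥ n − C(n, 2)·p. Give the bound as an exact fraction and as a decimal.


E[|E(G)|] = C(151, 2)·p = 11325 · (1/1661) = 75/11.
E[α(G)] ≥ n − E[|E(G)|] = 151 − 75/11 = 1586/11.
Numerically: ≈ 144.182.
(This is only a lower bound; the true E[α(G)] may be larger.)

E[α(G)] ≥ 1586/11 ≈ 144.182.


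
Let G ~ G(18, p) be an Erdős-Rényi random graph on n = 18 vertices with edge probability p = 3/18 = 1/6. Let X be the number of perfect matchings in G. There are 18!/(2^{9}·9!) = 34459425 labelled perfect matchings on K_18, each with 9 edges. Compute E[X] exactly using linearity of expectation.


K_18 has 18!/(2^{9}·9!) = 34459425 labelled perfect matchings.
For each such perfect matching H, let X_H = 1 if all 9 edges of H are present in G. Then P[X_H = 1] = p^{9} = (1/6)^{9} = 1/10077696.
Summing the indicators: E[X] = Σ_H E[X_H] = 34459425 · p^{9} = 34459425 · 1/10077696 = 425425/124416.
Numerically: E[X] ≈ 3.42.

E[X] = 34459425 · (1/6)^{9} = 425425/124416 ≈ 3.42.


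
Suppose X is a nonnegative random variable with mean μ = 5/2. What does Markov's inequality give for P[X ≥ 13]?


μ = E[X] = 5/2, a = 13.
Markov: P[X ≥ 13] ≤ μ/a = (5/2)/13 = 5/26.
Numerically: ≈ 0.192308.
(Since a = 13 > μ = 2.500000, the bound 5/26 is < 1 and informative.)

P[X ≥ 13] ≤ 5/26 ≈ 0.192308.


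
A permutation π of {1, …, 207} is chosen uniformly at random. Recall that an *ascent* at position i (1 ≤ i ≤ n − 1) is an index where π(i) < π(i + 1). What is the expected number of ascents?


Write X = Σ X_I over i = 1, …, 206, with X_I the indicator of one ascent.
There are 206 indicators.
For each fixed i, the pair (π(i), π(i+1)) is a uniformly random ordered pair of distinct values from {1, …, 207}; by symmetry P[π(i) < π(i+1)] = 1/2.
By linearity: E[X] = 206 · (1/2) = (207 − 1) · (1/2) = 103 ≈ 103.00000.

E[X] = 103 = 103.00000.


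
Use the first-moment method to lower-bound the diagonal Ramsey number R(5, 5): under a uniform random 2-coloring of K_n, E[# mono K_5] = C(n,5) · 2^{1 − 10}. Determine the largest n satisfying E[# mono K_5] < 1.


We need C(n, 5) · 2^{1 − 10} < 1, i.e. C(n, 5) < 2^{10 − 1} = 512.
Check values of n near the boundary:
  n = 7: C(7, 5) = 21; 21 < 512? YES
  n = 8: C(8, 5) = 56; 56 < 512? YES
  n = 9: C(9, 5) = 126; 126 < 512? YES
  n = 10: C(10, 5) = 252; 252 < 512? YES
  n = 11: C(11, 5) = 462; 462 < 512? YES
  n = 12: C(12, 5) = 792; 792 < 512? NO
The largest n with C(n, 5) < 512 is n = 11 (where E[X] = 231/256 ≈ 0.9023). Hence R(5, 5) > 11, i.e. R(5, 5) ≥ 12.

Largest n = 11; hence R(5, 5) > 11.


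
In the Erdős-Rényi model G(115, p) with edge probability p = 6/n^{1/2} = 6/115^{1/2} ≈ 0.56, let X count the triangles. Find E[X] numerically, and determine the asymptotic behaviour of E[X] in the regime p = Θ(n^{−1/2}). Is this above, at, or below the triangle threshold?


Number of potential triangles: C(115, 3) = 246905.
Each occurs with probability p³ ≈ (0.56)³ ≈ 1.75149e-01.
By linearity: E[X] = C(115, 3)·p³ ≈ 246905 · 1.75149e-01 ≈ 43245.097.
Since α = 1/2 < 1, p = c/n^{1/2} ≫ 1/n is above the triangle threshold p ~ 1/n. Asymptotically E[X] ~ (c³/6)·n^{3(1−α)} = (6³/6)·n^{1.5} → ∞; triangles are abundant w.h.p.

E[X] ≈ 43245.097; in regime p = Θ(1/n^{1/2}) E[X] diverges (above the triangle threshold p ~ 1/n).


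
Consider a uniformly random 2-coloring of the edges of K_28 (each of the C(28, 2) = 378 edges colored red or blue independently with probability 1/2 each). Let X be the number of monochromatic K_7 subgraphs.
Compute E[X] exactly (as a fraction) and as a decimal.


Let X = Σ_S X_S over the C(28, 7) = 1184040 subsets S of size 7, where X_S = 1 if the K_7 on S is monochromatic.
For a fixed S, the K_7 on S has C(7, 2) = 21 edges. P[all 21 edges red] = (1/2)^21, and likewise for blue, so P[monochromatic] = 2·(1/2)^21 = 2^{1 − 21} = 1/1048576.
By linearity of expectation: E[X] = C(28, 7) · 2^{1 − 21} = 1184040 · 1/1048576 = 148005/131072.
Numerically: E[X] ≈ 1.12919.

E[X] = C(28,7)·2^(1−C(7,2)) = 148005/131072 ≈ 1.12919.


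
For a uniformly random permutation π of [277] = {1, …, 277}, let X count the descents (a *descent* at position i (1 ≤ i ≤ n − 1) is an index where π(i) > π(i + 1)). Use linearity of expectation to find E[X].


Write X = Σ X_I over i = 1, …, 276, with X_I the indicator of one descent.
There are 276 indicators.
For each fixed i, the pair (π(i), π(i+1)) is a uniformly random ordered pair of distinct values from {1, …, 277}; by symmetry P[π(i) > π(i+1)] = 1/2.
By linearity: E[X] = 276 · (1/2) = (277 − 1) · (1/2) = 138 ≈ 138.000000.

E[X] = 138 = 138.000000.


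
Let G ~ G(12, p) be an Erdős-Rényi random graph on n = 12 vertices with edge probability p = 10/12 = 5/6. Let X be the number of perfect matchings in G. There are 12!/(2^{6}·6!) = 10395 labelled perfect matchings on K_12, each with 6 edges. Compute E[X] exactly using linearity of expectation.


K_12 has 12!/(2^{6}·6!) = 10395 labelled perfect matchings.
For each such perfect matching H, let X_H = 1 if all 6 edges of H are present in G. Then P[X_H = 1] = p^{6} = (5/6)^{6} = 15625/46656.
By linearity: E[X] = Σ_H E[X_H] = 10395 · p^{6} = 10395 · 15625/46656 = 6015625/1728.
Numerically: E[X] ≈ 3.48e+03.

E[X] = 10395 · (5/6)^{6} = 6015625/1728 ≈ 3.48e+03.


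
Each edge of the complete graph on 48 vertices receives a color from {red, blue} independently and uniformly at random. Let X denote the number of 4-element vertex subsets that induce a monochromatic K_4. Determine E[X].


Let X = Σ_S X_S over the C(48, 4) = 194580 subsets S of size 4, where X_S = 1 if the K_4 on S is monochromatic.
For a fixed S, the K_4 on S has C(4, 2) = 6 edges. P[all 6 edges red] = (1/2)^6, and likewise for blue, so P[monochromatic] = 2·(1/2)^6 = 2^{1 − 6} = 1/32.
By linearity of expectation: E[X] = C(48, 4) · 2^{1 − 6} = 194580 · 1/32 = 48645/8.
Numerically: E[X] ≈ 6080.625.

E[X] = C(48,4)·2^(1−C(4,2)) = 48645/8 ≈ 6080.625.


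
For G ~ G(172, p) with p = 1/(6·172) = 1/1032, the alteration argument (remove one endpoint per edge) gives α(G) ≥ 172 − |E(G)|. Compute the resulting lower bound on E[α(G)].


E[|E(G)|] = C(172, 2)·p = 14706 · (1/1032) = 57/4.
E[α(G)] ≥ n − E[|E(G)|] = 172 − 57/4 = 631/4.
Numerically: ≈ 157.7500.
(This is only a lower bound; the true E[α(G)] may be larger.)

E[α(G)] ≥ 631/4 ≈ 157.7500.


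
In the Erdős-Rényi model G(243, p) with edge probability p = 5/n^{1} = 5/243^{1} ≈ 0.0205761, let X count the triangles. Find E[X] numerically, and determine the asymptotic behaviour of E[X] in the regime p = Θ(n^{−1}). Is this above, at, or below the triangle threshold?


Number of potential triangles: C(243, 3) = 2362041.
Each occurs with probability p³ ≈ (0.0205761)³ ≈ 8.71146492e-06.
By linearity: E[X] = C(243, 3)·p³ ≈ 2362041 · 8.71146492e-06 ≈ 20.576837.
Here α = 1, so p = 5/n is exactly at the triangle threshold p ~ 1/n. Asymptotically E[X] → c³/6 = 5³/6 = 125/6 ≈ 20.833333, a bounded constant. In this regime the triangle count is asymptotically Poisson(c³/6).

E[X] ≈ 20.576837; in regime p = Θ(1/n^{1}) E[X] stays bounded (at the triangle threshold p ~ 1/n).


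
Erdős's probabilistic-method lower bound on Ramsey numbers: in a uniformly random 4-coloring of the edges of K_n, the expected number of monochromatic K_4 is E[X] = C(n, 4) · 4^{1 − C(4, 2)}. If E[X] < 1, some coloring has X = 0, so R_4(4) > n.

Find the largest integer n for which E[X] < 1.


We need C(n, 4) · 4^{1 − 6} < 1, i.e. C(n, 4) < 4^{6 − 1} = 1024.
Check values of n near the boundary:
  n = 11: C(11, 4) = 330; 330 < 1024? YES
  n = 12: C(12, 4) = 495; 495 < 1024? YES
  n = 13: C(13, 4) = 715; 715 < 1024? YES
  n = 14: C(14, 4) = 1001; 1001 < 1024? YES
  n = 15: C(15, 4) = 1365; 1365 < 1024? NO
The largest n with C(n, 4) < 1024 is n = 14 (where E[X] = 1001/1024 ≈ 0.97754). Hence R_4(4) > 14, i.e. R_4(4) ≥ 15.

Largest n = 14; hence R_4(4) > 14.


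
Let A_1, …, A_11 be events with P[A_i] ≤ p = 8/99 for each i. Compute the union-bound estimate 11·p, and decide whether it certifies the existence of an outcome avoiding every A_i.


Union bound: P[∪_{i=1}^{11} A_i] ≤ Σ_i P[A_i] ≤ 11·p = 11·(8/99) = 8/9.
Numerically: 8/9 ≈ 0.8888889.
Is 8/9 < 1? YES.
Since P[∪ A_i] ≤ 8/9 < 1, the complement has P[∩ A_i^c] ≥ 1 − 8/9 = 1/9 > 0, so some outcome avoids every A_i.

11·p = 8/9 ≈ 0.8888889; existence CERTIFIED by the union bound.


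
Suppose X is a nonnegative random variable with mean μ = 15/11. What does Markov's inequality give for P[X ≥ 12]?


μ = E[X] = 15/11, a = 12.
Markov: P[X ≥ 12] ≤ μ/a = (15/11)/12 = 5/44.
Numerically: ≈ 0.1136.
(Since a = 12 > μ = 1.3636, the bound 5/44 is < 1 and informative.)

P[X ≥ 12] ≤ 5/44 ≈ 0.1136.


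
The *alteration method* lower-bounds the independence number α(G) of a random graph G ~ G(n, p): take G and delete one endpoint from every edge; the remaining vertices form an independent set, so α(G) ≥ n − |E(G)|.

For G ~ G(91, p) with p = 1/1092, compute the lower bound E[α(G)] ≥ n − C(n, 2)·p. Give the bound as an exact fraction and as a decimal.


E[|E(G)|] = C(91, 2)·p = 4095 · (1/1092) = 15/4.
E[α(G)] ≥ n − E[|E(G)|] = 91 − 15/4 = 349/4.
Numerically: ≈ 87.2500.
(This is only a lower bound; the true E[α(G)] may be larger.)

E[α(G)] ≥ 349/4 ≈ 87.2500.


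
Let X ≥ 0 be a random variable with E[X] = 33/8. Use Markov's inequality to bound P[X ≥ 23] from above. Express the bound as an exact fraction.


μ = E[X] = 33/8, a = 23.
Markov: P[X ≥ 23] ≤ μ/a = (33/8)/23 = 33/184.
Numerically: ≈ 0.179348.
(Since a = 23 > μ = 4.125000, the bound 33/184 is < 1 and informative.)

P[X ≥ 23] ≤ 33/184 ≈ 0.179348.


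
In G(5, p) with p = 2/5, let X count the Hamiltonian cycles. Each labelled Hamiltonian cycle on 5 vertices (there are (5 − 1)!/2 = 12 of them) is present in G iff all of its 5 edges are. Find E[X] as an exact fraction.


K_5 has (5 − 1)!/2 = 12 labelled Hamiltonian cycles.
For each such Hamiltonian cycle H, let X_H = 1 if all 5 edges of H are present in G. Then P[X_H = 1] = p^{5} = (2/5)^{5} = 32/3125.
By linearity of expectation: E[X] = Σ_H E[X_H] = 12 · p^{5} = 12 · 32/3125 = 384/3125.
Numerically: E[X] ≈ 0.12288.

E[X] = 12 · (2/5)^{5} = 384/3125 ≈ 0.12288.


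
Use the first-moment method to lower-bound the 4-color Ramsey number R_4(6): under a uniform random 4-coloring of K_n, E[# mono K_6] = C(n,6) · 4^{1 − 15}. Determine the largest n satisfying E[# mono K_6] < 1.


We need C(n, 6) · 4^{1 − 15} < 1, i.e. C(n, 6) < 4^{15 − 1} = 268435456.
Check values of n near the boundary:
  n = 75: C(75, 6) = 201359550; 201359550 < 268435456? YES
  n = 76: C(76, 6) = 218618940; 218618940 < 268435456? YES
  n = 77: C(77, 6) = 237093780; 237093780 < 268435456? YES
  n = 78: C(78, 6) = 256851595; 256851595 < 268435456? YES
  n = 79: C(79, 6) = 277962685; 277962685 < 268435456? NO
  n = 80: C(80, 6) = 300500200; 300500200 < 268435456? NO
  n = 81: C(81, 6) = 324540216; 324540216 < 268435456? NO
The largest n with C(n, 6) < 268435456 is n = 78 (where E[X] = 256851595/268435456 ≈ 0.957). Hence R_4(6) > 78, i.e. R_4(6) ≥ 79.

Largest n = 78; hence R_4(6) > 78.


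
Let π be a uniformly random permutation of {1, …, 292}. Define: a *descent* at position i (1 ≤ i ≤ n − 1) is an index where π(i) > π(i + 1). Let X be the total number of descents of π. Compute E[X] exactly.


Write X = Σ X_I over i = 1, …, 291, with X_I the indicator of one descent.
There are 291 indicators.
For each fixed i, the pair (π(i), π(i+1)) is a uniformly random ordered pair of distinct values from {1, …, 292}; by symmetry P[π(i) > π(i+1)] = 1/2.
By linearity: E[X] = 291 · (1/2) = (292 − 1) · (1/2) = 291/2 ≈ 145.5000.

E[X] = 291/2 = 145.5000.


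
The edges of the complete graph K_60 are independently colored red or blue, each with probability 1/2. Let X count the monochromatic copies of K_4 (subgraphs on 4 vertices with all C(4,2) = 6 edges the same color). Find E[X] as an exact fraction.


Let X = Σ_S X_S over the C(60, 4) = 487635 subsets S of size 4, where X_S = 1 if the K_4 on S is monochromatic.
For a fixed S, the K_4 on S has C(4, 2) = 6 edges. P[all 6 edges red] = (1/2)^6, and likewise for blue, so P[monochromatic] = 2·(1/2)^6 = 2^{1 − 6} = 1/32.
By linearity: E[X] = C(60, 4) · 2^{1 − 6} = 487635 · 1/32 = 487635/32.
Numerically: E[X] ≈ 15238.59375.

E[X] = C(60,4)·2^(1−C(4,2)) = 487635/32 ≈ 15238.59375.


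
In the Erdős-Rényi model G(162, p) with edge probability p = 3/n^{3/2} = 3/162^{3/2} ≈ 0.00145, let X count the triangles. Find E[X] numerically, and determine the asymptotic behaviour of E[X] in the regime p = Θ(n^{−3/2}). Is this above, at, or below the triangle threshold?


Number of potential triangles: C(162, 3) = 695520.
Each occurs with probability p³ ≈ (0.00145)³ ≈ 3.07997e-09.
By linearity: E[X] = C(162, 3)·p³ ≈ 695520 · 3.07997e-09 ≈ 0.002.
Since α = 3/2 > 1, p = c/n^{3/2} = o(1/n) is below the triangle threshold p ~ 1/n. Asymptotically E[X] ~ (c³/6)·n^{3(1−α)} = (3³/6)·n^{-1.5} → 0, so by Markov's inequality G has no triangles w.h.p.

E[X] ≈ 0.002; in regime p = Θ(1/n^{3/2}) E[X] tends to 0 (below the triangle threshold p ~ 1/n).


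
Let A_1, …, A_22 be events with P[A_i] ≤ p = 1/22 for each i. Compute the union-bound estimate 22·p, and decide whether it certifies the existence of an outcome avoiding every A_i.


Union bound: P[∪_{i=1}^{22} A_i] ≤ Σ_i P[A_i] ≤ 22·p = 22·(1/22) = 1.
Numerically: 1 ≈ 1.000.
Is 1 < 1? NO.
Since the bound 1 is ≥ 1, the union bound is uninformative here; it does NOT by itself certify existence.

22·p = 1 ≈ 1.000; existence NOT certified by the union bound.


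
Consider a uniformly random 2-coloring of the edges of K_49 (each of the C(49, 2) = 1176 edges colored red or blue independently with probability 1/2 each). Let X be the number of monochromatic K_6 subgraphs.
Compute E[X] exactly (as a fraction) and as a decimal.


Let X = Σ_S X_S over the C(49, 6) = 13983816 subsets S of size 6, where X_S = 1 if the K_6 on S is monochromatic.
For a fixed S, the K_6 on S has C(6, 2) = 15 edges. P[all 15 edges red] = (1/2)^15, and likewise for blue, so P[monochromatic] = 2·(1/2)^15 = 2^{1 − 15} = 1/16384.
Summing: E[X] = C(49, 6) · 2^{1 − 15} = 13983816 · 1/16384 = 1747977/2048.
Numerically: E[X] ≈ 853.5044.

E[X] = C(49,6)·2^(1−C(6,2)) = 1747977/2048 ≈ 853.5044.


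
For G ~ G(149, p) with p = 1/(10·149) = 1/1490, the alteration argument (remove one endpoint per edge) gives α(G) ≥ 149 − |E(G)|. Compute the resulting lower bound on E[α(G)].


E[|E(G)|] = C(149, 2)·p = 11026 · (1/1490) = 37/5.
E[α(G)] ≥ n − E[|E(G)|] = 149 − 37/5 = 708/5.
Numerically: ≈ 141.6000.
(This is only a lower bound; the true E[α(G)] may be larger.)

E[α(G)] ≥ 708/5 ≈ 141.6000.


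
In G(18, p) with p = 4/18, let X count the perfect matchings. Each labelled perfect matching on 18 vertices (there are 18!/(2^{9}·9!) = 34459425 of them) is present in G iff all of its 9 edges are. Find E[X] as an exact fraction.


K_18 has 18!/(2^{9}·9!) = 34459425 labelled perfect matchings.
For each such perfect matching H, let X_H = 1 if all 9 edges of H are present in G. Then P[X_H = 1] = p^{9} = (2/9)^{9} = 512/387420489.
By linearity: E[X] = Σ_H E[X_H] = 34459425 · p^{9} = 34459425 · 512/387420489 = 217817600/4782969.
Numerically: E[X] ≈ 45.54.

E[X] = 34459425 · (2/9)^{9} = 217817600/4782969 ≈ 45.54.


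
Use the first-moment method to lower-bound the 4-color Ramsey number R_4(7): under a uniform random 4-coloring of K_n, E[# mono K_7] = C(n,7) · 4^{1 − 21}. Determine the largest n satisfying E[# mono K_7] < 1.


We need C(n, 7) · 4^{1 − 21} < 1, i.e. C(n, 7) < 4^{21 − 1} = 1099511627776.
Check values of n near the boundary:
  n = 178: C(178, 7) = 996867063280; 996867063280 < 1099511627776? YES
  n = 179: C(179, 7) = 1037437234460; 1037437234460 < 1099511627776? YES
  n = 180: C(180, 7) = 1079414463600; 1079414463600 < 1099511627776? YES
  n = 181: C(181, 7) = 1122839183400; 1122839183400 < 1099511627776? NO
  n = 182: C(182, 7) = 1167752750736; 1167752750736 < 1099511627776? NO
  n = 183: C(183, 7) = 1214197462413; 1214197462413 < 1099511627776? NO
The largest n with C(n, 7) < 1099511627776 is n = 180 (where E[X] = 67463403975/68719476736 ≈ 0.982). Hence R_4(7) > 180, i.e. R_4(7) ≥ 181.

Largest n = 180; hence R_4(7) > 180.


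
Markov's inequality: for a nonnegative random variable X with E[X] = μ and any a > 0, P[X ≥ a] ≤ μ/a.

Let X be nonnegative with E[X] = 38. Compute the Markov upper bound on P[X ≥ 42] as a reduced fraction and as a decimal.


μ = E[X] = 38, a = 42.
Markov: P[X ≥ 42] ≤ μ/a = (38)/42 = 19/21.
Numerically: ≈ 0.9048.
(Since a = 42 > μ = 38.0000, the bound 19/21 is < 1 and informative.)

P[X ≥ 42] ≤ 19/21 ≈ 0.9048.


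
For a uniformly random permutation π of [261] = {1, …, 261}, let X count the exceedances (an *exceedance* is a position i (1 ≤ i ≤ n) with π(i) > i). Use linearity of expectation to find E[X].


Write X = Σ_{i=1}^{261} X_i, where X_i = 1_{π(i) > i}.
For each fixed i, π(i) is uniform over {1, …, 261} (marginal of a uniform permutation), so P[π(i) > i] = (n − i)/n. Summing: Σ_{i=1}^{261} (n − i)/n = (0 + 1 + … + 260)/261 = 261(261 − 1)/(2·261) = (261 − 1)/2.
Hence E[X] = Σ_{i=1}^{261} (261 − i)/261 = 130 ≈ 130.000.

E[X] = 130 = 130.000.


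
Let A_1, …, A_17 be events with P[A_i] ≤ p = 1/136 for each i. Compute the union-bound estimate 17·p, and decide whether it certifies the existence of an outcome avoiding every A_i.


Union bound: P[∪_{i=1}^{17} A_i] ≤ Σ_i P[A_i] ≤ 17·p = 17·(1/136) = 1/8.
Numerically: 1/8 ≈ 0.1250000.
Is 1/8 < 1? YES.
Since P[∪ A_i] ≤ 1/8 < 1, the complement has P[∩ A_i^c] ≥ 1 − 1/8 = 7/8 > 0, so some outcome avoids every A_i.

17·p = 1/8 ≈ 0.1250000; existence CERTIFIED by the union bound.


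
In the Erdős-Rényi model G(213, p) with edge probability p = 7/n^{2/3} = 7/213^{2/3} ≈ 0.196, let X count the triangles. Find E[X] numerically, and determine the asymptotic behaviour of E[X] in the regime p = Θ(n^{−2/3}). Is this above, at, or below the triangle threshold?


Number of potential triangles: C(213, 3) = 1587986.
Each occurs with probability p³ ≈ (0.196)³ ≈ 7.56023e-03.
By linearity: E[X] = C(213, 3)·p³ ≈ 1587986 · 7.56023e-03 ≈ 12005.537.
Since α = 2/3 < 1, p = c/n^{2/3} ≫ 1/n is above the triangle threshold p ~ 1/n. Asymptotically E[X] ~ (c³/6)·n^{3(1−α)} = (7³/6)·n^{1} → ∞; triangles are abundant w.h.p.

E[X] ≈ 12005.537; in regime p = Θ(1/n^{2/3}) E[X] diverges (above the triangle threshold p ~ 1/n).


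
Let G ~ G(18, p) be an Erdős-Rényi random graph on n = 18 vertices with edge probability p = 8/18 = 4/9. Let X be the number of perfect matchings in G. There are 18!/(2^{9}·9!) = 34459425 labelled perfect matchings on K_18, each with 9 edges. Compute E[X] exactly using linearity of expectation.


K_18 has 18!/(2^{9}·9!) = 34459425 labelled perfect matchings.
For each such perfect matching H, let X_H = 1 if all 9 edges of H are present in G. Then P[X_H = 1] = p^{9} = (4/9)^{9} = 262144/387420489.
Summing the indicators: E[X] = Σ_H E[X_H] = 34459425 · p^{9} = 34459425 · 262144/387420489 = 111522611200/4782969.
Numerically: E[X] ≈ 23317.

E[X] = 34459425 · (4/9)^{9} = 111522611200/4782969 ≈ 23317.


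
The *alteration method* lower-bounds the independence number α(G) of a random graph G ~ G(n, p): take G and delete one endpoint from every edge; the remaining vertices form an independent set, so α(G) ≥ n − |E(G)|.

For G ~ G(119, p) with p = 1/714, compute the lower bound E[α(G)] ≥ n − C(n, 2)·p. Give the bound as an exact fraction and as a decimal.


E[|E(G)|] = C(119, 2)·p = 7021 · (1/714) = 59/6.
E[α(G)] ≥ n − E[|E(G)|] = 119 − 59/6 = 655/6.
Numerically: ≈ 109.166667.
(This is only a lower bound; the true E[α(G)] may be larger.)

E[α(G)] ≥ 655/6 ≈ 109.166667.


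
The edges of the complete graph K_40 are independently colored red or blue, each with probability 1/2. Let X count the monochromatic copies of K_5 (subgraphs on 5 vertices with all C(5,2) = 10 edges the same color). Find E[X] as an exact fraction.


Let X = Σ_S X_S over the C(40, 5) = 658008 subsets S of size 5, where X_S = 1 if the K_5 on S is monochromatic.
For a fixed S, the K_5 on S has C(5, 2) = 10 edges. P[all 10 edges red] = (1/2)^10, and likewise for blue, so P[monochromatic] = 2·(1/2)^10 = 2^{1 − 10} = 1/512.
Summing: E[X] = C(40, 5) · 2^{1 − 10} = 658008 · 1/512 = 82251/64.
Numerically: E[X] ≈ 1285.171875.

E[X] = C(40,5)·2^(1−C(5,2)) = 82251/64 ≈ 1285.171875.


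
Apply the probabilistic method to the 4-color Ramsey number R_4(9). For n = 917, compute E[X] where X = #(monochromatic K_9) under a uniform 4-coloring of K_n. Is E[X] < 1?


E[X] = C(917, 9) · 4^{1 − 36} = 1214670081818390006810 · 4^{−35} = 1214670081818390006810/1180591620717411303424.
As a reduced fraction: E[X] = 607335040909195003405/590295810358705651712 ≈ 1.02887.
Is E[X] < 1? NO.
Since E[X] ≥ 1, the first-moment bound is inconclusive at n = 917; it does NOT by itself certify R_4(9) > 917.

E[X] = 607335040909195003405/590295810358705651712 ≈ 1.02887; E[X] ≥ 1; first-moment method inconclusive here.


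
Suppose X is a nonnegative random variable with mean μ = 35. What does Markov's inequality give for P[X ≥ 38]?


μ = E[X] = 35, a = 38.
Markov: P[X ≥ 38] ≤ μ/a = (35)/38 = 35/38.
Numerically: ≈ 0.9211.
(Since a = 38 > μ = 35.0000, the bound 35/38 is < 1 and informative.)

P[X ≥ 38] ≤ 35/38 ≈ 0.9211.


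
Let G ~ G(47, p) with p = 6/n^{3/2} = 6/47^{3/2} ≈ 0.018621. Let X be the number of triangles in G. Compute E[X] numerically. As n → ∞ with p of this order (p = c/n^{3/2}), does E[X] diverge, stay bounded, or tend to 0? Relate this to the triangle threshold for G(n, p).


Number of potential triangles: C(47, 3) = 16215.
Each occurs with probability p³ ≈ (0.018621)³ ≈ 6.4567414e-06.
By linearity: E[X] = C(47, 3)·p³ ≈ 16215 · 6.4567414e-06 ≈ 0.10470.
Since α = 3/2 > 1, p = c/n^{3/2} = o(1/n) is below the triangle threshold p ~ 1/n. Asymptotically E[X] ~ (c³/6)·n^{3(1−α)} = (6³/6)·n^{-1.5} → 0, so by Markov's inequality G has no triangles w.h.p.

E[X] ≈ 0.10470; in regime p = Θ(1/n^{3/2}) E[X] tends to 0 (below the triangle threshold p ~ 1/n).


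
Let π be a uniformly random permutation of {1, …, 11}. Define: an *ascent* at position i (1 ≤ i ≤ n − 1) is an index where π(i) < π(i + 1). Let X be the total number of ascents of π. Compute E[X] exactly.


Write X = Σ X_I over i = 1, …, 10, with X_I the indicator of one ascent.
There are 10 indicators.
For each fixed i, the pair (π(i), π(i+1)) is a uniformly random ordered pair of distinct values from {1, …, 11}; by symmetry P[π(i) < π(i+1)] = 1/2.
By linearity: E[X] = 10 · (1/2) = (11 − 1) · (1/2) = 5 ≈ 5.000.

E[X] = 5 = 5.000.


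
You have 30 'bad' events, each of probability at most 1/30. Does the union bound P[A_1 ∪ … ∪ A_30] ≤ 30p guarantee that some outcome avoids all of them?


Union bound: P[∪_{i=1}^{30} A_i] ≤ Σ_i P[A_i] ≤ 30·p = 30·(1/30) = 1.
Numerically: 1 ≈ 1.00000.
Is 1 < 1? NO.
Since the bound 1 is ≥ 1, the union bound is uninformative here; it does NOT by itself certify existence.

30·p = 1 ≈ 1.00000; existence NOT certified by the union bound.


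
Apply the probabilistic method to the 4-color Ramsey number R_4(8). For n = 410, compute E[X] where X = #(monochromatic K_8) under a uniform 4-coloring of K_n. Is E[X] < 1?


E[X] = C(410, 8) · 4^{1 − 28} = 18488798173326195 · 4^{−27} = 18488798173326195/18014398509481984.
As a reduced fraction: E[X] = 18488798173326195/18014398509481984 ≈ 1.0263345.
Is E[X] < 1? NO.
Since E[X] ≥ 1, the first-moment bound is inconclusive at n = 410; it does NOT by itself certify R_4(8) > 410.

E[X] = 18488798173326195/18014398509481984 ≈ 1.0263345; E[X] ≥ 1; first-moment method inconclusive here.


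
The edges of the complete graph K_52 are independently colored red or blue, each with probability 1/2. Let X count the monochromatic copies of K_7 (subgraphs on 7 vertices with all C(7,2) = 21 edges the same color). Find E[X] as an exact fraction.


Let X = Σ_S X_S over the C(52, 7) = 133784560 subsets S of size 7, where X_S = 1 if the K_7 on S is monochromatic.
For a fixed S, the K_7 on S has C(7, 2) = 21 edges. P[all 21 edges red] = (1/2)^21, and likewise for blue, so P[monochromatic] = 2·(1/2)^21 = 2^{1 − 21} = 1/1048576.
Summing: E[X] = C(52, 7) · 2^{1 − 21} = 133784560 · 1/1048576 = 8361535/65536.
Numerically: E[X] ≈ 127.586899.

E[X] = C(52,7)·2^(1−C(7,2)) = 8361535/65536 ≈ 127.586899.


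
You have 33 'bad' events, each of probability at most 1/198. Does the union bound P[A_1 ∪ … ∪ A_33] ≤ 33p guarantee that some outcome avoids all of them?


Union bound: P[∪_{i=1}^{33} A_i] ≤ Σ_i P[A_i] ≤ 33·p = 33·(1/198) = 1/6.
Numerically: 1/6 ≈ 0.16667.
Is 1/6 < 1? YES.
Since P[∪ A_i] ≤ 1/6 < 1, the complement has P[∩ A_i^c] ≥ 1 − 1/6 = 5/6 > 0, so some outcome avoids every A_i.

33·p = 1/6 ≈ 0.16667; existence CERTIFIED by the union bound.


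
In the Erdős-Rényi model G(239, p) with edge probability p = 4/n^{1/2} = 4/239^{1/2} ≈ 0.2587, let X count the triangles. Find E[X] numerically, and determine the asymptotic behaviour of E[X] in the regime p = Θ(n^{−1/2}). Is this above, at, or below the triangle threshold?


Number of potential triangles: C(239, 3) = 2246839.
Each occurs with probability p³ ≈ (0.2587)³ ≈ 1.732141e-02.
By linearity: E[X] = C(239, 3)·p³ ≈ 2246839 · 1.732141e-02 ≈ 38918.4089.
Since α = 1/2 < 1, p = c/n^{1/2} ≫ 1/n is above the triangle threshold p ~ 1/n. Asymptotically E[X] ~ (c³/6)·n^{3(1−α)} = (4³/6)·n^{1.5} → ∞; triangles are abundant w.h.p.

E[X] ≈ 38918.4089; in regime p = Θ(1/n^{1/2}) E[X] diverges (above the triangle threshold p ~ 1/n).


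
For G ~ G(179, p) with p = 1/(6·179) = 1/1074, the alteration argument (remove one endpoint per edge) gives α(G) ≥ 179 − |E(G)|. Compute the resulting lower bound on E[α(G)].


E[|E(G)|] = C(179, 2)·p = 15931 · (1/1074) = 89/6.
E[α(G)] ≥ n − E[|E(G)|] = 179 − 89/6 = 985/6.
Numerically: ≈ 164.166667.
(This is only a lower bound; the true E[α(G)] may be larger.)

E[α(G)] ≥ 985/6 ≈ 164.166667.


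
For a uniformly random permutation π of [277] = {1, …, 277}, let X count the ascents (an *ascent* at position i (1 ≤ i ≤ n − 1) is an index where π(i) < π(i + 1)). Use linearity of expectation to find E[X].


Write X = Σ X_I over i = 1, …, 276, with X_I the indicator of one ascent.
There are 276 indicators.
For each fixed i, the pair (π(i), π(i+1)) is a uniformly random ordered pair of distinct values from {1, …, 277}; by symmetry P[π(i) < π(i+1)] = 1/2.
By linearity: E[X] = 276 · (1/2) = (277 − 1) · (1/2) = 138 ≈ 138.00000.

E[X] = 138 = 138.00000.


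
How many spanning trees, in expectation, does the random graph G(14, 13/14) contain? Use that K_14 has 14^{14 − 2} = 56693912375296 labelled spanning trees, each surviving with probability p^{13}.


K_14 has 14^{14 − 2} = 56693912375296 labelled spanning trees.
For each such spanning tree H, let X_H = 1 if all 13 edges of H are present in G. Then P[X_H = 1] = p^{13} = (13/14)^{13} = 302875106592253/793714773254144.
By linearity: E[X] = Σ_H E[X_H] = 56693912375296 · p^{13} = 56693912375296 · 302875106592253/793714773254144 = 302875106592253/14.
Numerically: E[X] ≈ 2.16e+13.

E[X] = 56693912375296 · (13/14)^{13} = 302875106592253/14 ≈ 2.16e+13.


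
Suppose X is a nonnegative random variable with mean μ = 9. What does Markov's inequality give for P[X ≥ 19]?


μ = E[X] = 9, a = 19.
Markov: P[X ≥ 19] ≤ μ/a = (9)/19 = 9/19.
Numerically: ≈ 0.47368.
(Since a = 19 > μ = 9.00000, the bound 9/19 is < 1 and informative.)

P[X ≥ 19] ≤ 9/19 ≈ 0.47368.


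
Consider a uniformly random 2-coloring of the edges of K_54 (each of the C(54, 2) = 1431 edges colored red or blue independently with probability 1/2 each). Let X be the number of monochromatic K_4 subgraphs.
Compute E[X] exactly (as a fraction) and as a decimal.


Let X = Σ_S X_S over the C(54, 4) = 316251 subsets S of size 4, where X_S = 1 if the K_4 on S is monochromatic.
For a fixed S, the K_4 on S has C(4, 2) = 6 edges. P[all 6 edges red] = (1/2)^6, and likewise for blue, so P[monochromatic] = 2·(1/2)^6 = 2^{1 − 6} = 1/32.
Summing: E[X] = C(54, 4) · 2^{1 − 6} = 316251 · 1/32 = 316251/32.
Numerically: E[X] ≈ 9882.844.

E[X] = C(54,4)·2^(1−C(4,2)) = 316251/32 ≈ 9882.844.


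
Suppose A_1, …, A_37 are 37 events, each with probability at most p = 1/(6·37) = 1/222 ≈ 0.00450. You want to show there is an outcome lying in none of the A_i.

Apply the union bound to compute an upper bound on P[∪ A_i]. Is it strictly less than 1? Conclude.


Union bound: P[∪_{i=1}^{37} A_i] ≤ Σ_i P[A_i] ≤ 37·p = 37·(1/222) = 1/6.
Numerically: 1/6 ≈ 0.16667.
Is 1/6 < 1? YES.
Since P[∪ A_i] ≤ 1/6 < 1, the complement has P[∩ A_i^c] ≥ 1 − 1/6 = 5/6 > 0, so some outcome avoids every A_i.

37·p = 1/6 ≈ 0.16667; existence CERTIFIED by the union bound.


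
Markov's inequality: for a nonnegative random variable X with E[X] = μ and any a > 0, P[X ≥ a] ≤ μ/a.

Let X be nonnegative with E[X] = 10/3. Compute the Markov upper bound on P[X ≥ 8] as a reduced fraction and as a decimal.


μ = E[X] = 10/3, a = 8.
Markov: P[X ≥ 8] ≤ μ/a = (10/3)/8 = 5/12.
Numerically: ≈ 0.417.
(Since a = 8 > μ = 3.333, the bound 5/12 is < 1 and informative.)

P[X ≥ 8] ≤ 5/12 ≈ 0.417.


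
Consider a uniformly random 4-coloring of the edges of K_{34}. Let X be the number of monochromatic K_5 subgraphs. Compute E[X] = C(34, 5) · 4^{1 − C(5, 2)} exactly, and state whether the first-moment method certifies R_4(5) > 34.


E[X] = C(34, 5) · 4^{1 − 10} = 278256 · 4^{−9} = 278256/262144.
As a reduced fraction: E[X] = 17391/16384 ≈ 1.06146.
Is E[X] < 1? NO.
Since E[X] ≥ 1, the first-moment bound is inconclusive at n = 34; it does NOT by itself certify R_4(5) > 34.

E[X] = 17391/16384 ≈ 1.06146; E[X] ≥ 1; first-moment method inconclusive here.


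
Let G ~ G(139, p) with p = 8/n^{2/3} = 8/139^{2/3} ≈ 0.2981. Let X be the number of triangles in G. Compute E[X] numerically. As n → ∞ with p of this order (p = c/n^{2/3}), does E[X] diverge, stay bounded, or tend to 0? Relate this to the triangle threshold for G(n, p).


Number of potential triangles: C(139, 3) = 437989.
Each occurs with probability p³ ≈ (0.2981)³ ≈ 2.649966e-02.
By linearity: E[X] = C(139, 3)·p³ ≈ 437989 · 2.649966e-02 ≈ 11606.5612.
Since α = 2/3 < 1, p = c/n^{2/3} ≫ 1/n is above the triangle threshold p ~ 1/n. Asymptotically E[X] ~ (c³/6)·n^{3(1−α)} = (8³/6)·n^{1} → ∞; triangles are abundant w.h.p.

E[X] ≈ 11606.5612; in regime p = Θ(1/n^{2/3}) E[X] diverges (above the triangle threshold p ~ 1/n).


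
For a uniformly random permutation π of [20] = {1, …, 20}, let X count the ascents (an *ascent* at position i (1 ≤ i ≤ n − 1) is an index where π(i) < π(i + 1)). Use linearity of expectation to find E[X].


Write X = Σ X_I over i = 1, …, 19, with X_I the indicator of one ascent.
There are 19 indicators.
For each fixed i, the pair (π(i), π(i+1)) is a uniformly random ordered pair of distinct values from {1, …, 20}; by symmetry P[π(i) < π(i+1)] = 1/2.
By linearity: E[X] = 19 · (1/2) = (20 − 1) · (1/2) = 19/2 ≈ 9.5000.

E[X] = 19/2 = 9.5000.


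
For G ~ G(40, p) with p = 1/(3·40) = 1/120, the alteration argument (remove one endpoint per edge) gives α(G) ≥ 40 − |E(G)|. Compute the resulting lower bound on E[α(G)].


E[|E(G)|] = C(40, 2)·p = 780 · (1/120) = 13/2.
E[α(G)] ≥ n − E[|E(G)|] = 40 − 13/2 = 67/2.
Numerically: ≈ 33.5000.
(This is only a lower bound; the true E[α(G)] may be larger.)

E[α(G)] ≥ 67/2 ≈ 33.5000.


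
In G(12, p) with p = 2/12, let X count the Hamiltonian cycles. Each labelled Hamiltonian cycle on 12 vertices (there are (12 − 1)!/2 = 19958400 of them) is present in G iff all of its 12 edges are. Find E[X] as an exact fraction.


K_12 has (12 − 1)!/2 = 19958400 labelled Hamiltonian cycles.
For each such Hamiltonian cycle H, let X_H = 1 if all 12 edges of H are present in G. Then P[X_H = 1] = p^{12} = (1/6)^{12} = 1/2176782336.
By linearity: E[X] = Σ_H E[X_H] = 19958400 · p^{12} = 19958400 · 1/2176782336 = 1925/209952.
Numerically: E[X] ≈ 0.009169.

E[X] = 19958400 · (1/6)^{12} = 1925/209952 ≈ 0.009169.


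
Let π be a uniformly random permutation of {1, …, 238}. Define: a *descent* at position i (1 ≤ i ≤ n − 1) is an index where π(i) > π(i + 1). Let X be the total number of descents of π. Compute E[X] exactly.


Write X = Σ X_I over i = 1, …, 237, with X_I the indicator of one descent.
There are 237 indicators.
For each fixed i, the pair (π(i), π(i+1)) is a uniformly random ordered pair of distinct values from {1, …, 238}; by symmetry P[π(i) > π(i+1)] = 1/2.
By linearity: E[X] = 237 · (1/2) = (238 − 1) · (1/2) = 237/2 ≈ 118.500.

E[X] = 237/2 = 118.500.


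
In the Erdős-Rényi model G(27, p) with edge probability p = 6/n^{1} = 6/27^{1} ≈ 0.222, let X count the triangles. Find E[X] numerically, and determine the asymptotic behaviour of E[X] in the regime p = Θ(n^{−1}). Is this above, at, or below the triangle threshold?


Number of potential triangles: C(27, 3) = 2925.
Each occurs with probability p³ ≈ (0.222)³ ≈ 1.09739e-02.
By linearity: E[X] = C(27, 3)·p³ ≈ 2925 · 1.09739e-02 ≈ 32.099.
Here α = 1, so p = 6/n is exactly at the triangle threshold p ~ 1/n. Asymptotically E[X] → c³/6 = 6³/6 = 36 ≈ 36.000, a bounded constant. In this regime the triangle count is asymptotically Poisson(c³/6).

E[X] ≈ 32.099; in regime p = Θ(1/n^{1}) E[X] stays bounded (at the triangle threshold p ~ 1/n).


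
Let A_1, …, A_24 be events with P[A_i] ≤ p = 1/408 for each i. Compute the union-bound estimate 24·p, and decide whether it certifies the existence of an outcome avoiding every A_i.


Union bound: P[∪_{i=1}^{24} A_i] ≤ Σ_i P[A_i] ≤ 24·p = 24·(1/408) = 1/17.
Numerically: 1/17 ≈ 0.0588.
Is 1/17 < 1? YES.
Since P[∪ A_i] ≤ 1/17 < 1, the complement has P[∩ A_i^c] ≥ 1 − 1/17 = 16/17 > 0, so some outcome avoids every A_i.

24·p = 1/17 ≈ 0.0588; existence CERTIFIED by the union bound.
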